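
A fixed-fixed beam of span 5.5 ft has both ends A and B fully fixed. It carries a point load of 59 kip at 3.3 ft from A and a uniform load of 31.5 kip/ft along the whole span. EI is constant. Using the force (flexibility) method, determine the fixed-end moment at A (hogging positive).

Take the two fixed-end moments M_A, M_B as redundants; the released structure is the simple span AB.
On the primary (simply-supported) span, the end slopes from the loading are:
  at A: point load 59 at a = 3.3: Pab(L + b)/(6LEI) = 99.95/EI
  at B: point load 59 at a = 3.3: Pab(L + a)/(6LEI) = 114.2/EI
  at A: UDL 31.5: wL³/(24EI) = 218.4/EI
  at B: UDL 31.5: wL³/(24EI) = 218.4/EI
  θ_A0 = 318.3/EI,  θ_B0 = 332.6/EI
Flexibility coefficients: a unit moment at one end gives L/(3EI) there and L/(6EI) at the far end, so f₁₁ = f₂₂ = 1.833/EI and f₁₂ = f₂₁ = 0.9167/EI.
Compatibility — zero rotation at each built-in end:
  1.833 M_A + 0.9167 M_B = 318.3
  0.9167 M_A + 1.833 M_B = 332.6
Solving the pair gives M_A = 110.6 kip·ft and M_B = 126.1 kip·ft (hogging).

M_A = 110.6 kip·ft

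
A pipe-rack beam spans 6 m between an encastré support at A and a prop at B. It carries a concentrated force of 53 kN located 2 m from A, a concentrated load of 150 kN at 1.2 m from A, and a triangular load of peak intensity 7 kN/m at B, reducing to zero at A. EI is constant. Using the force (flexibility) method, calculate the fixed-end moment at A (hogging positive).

Release the roller at B. Primary structure: cantilever fixed at A.
Deflection at B on the released cantilever, summing each load's contribution:
  point load 53 at a = 2: Pa²(3L − a)/(6EI) = 565.3/EI
  point load 150 at a = 1.2: Pa²(3L − a)/(6EI) = 604.8/EI
  triangular load, peak 7 at the free end: 11w₀L⁴/(120EI) = 831.6/EI
  δ_0 = 2002/EI
Tip deflection under a unit load at B: L³/(3EI) = 72/EI.
Compatibility at B: δ_0 − R_B·δ_{BB} = 0, so R_B = 2002/72 = 27.8 kN.
Moment equilibrium about A: M_A = Σ(load moments about A) − R_B·L = 370 − 27.8×6 = 203.2 kN·m.

M_A = 203.2 kN·m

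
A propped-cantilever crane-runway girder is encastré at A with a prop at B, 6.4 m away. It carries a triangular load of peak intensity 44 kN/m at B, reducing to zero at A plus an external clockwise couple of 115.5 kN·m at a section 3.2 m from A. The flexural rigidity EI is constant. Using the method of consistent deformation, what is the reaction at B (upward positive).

Choose R_B as the redundant. The primary structure is the cantilever fixed at A.
Free-end deflection of the primary structure under the applied loading (downward +):
  triangular load, peak 44 at the free end: 11w₀L⁴/(120EI) = 6767/EI
  clockwise couple 115.5 at a = 3.2: M₀a(2L − a)/(2EI) = 1774/EI
  δ_0 = 8541/EI
Tip deflection under a unit load at B: L³/(3EI) = 87.38/EI.
Compatibility at B: δ_0 − R_B·δ_{BB} = 0, so R_B = 8541/87.38 = 97.74 kN.

R_B = 97.74 kN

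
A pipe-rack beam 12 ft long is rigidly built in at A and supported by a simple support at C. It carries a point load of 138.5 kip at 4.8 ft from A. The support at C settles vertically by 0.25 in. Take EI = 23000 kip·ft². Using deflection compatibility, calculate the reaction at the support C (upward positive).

Remove the prop at C; the released (primary) structure is a cantilever built in at A.
Free-end deflection of the primary structure under the applied loading (downward +):
  point load 138.5 at a = 4.8: Pa²(3L − a)/(6EI) = 16593/EI
Flexibility coefficient — unit upward force at C: δ_{CC} = L³/(3EI) = 576/EI.
With EI = 23000 kip·ft²: δ_0 = 0.72145 ft and δ_{CC} = 0.025043 ft/kip.
Compatibility — the beam at C must follow the support down by 0.02083 ft: δ_0 − R_C·δ_{CC} = 0.02083, so R_C = (0.72145 − 0.02083)/0.025043 = 27.98 kip.

R_C = 27.98 kip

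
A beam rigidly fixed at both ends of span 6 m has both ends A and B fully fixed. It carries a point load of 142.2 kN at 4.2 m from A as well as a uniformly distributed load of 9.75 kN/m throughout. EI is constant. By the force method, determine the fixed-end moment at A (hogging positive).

M_A = 83 kN·m

Take the two fixed-end moments M_A, M_B as redundants; the released structure is the simple span AB.
Simple-span end rotations at A and B under the given loads:
  at A: point load 142.2 at a = 4.2: Pab(L + b)/(6LEI) = 232.9/EI
  at B: point load 142.2 at a = 4.2: Pab(L + a)/(6LEI) = 304.6/EI
  at A: UDL 9.75: wL³/(24EI) = 87.75/EI
  at B: UDL 9.75: wL³/(24EI) = 87.75/EI
  θ_A0 = 320.7/EI,  θ_B0 = 392.3/EI
Flexibility coefficients: a unit moment at one end gives L/(3EI) there and L/(6EI) at the far end, so f₁₁ = f₂₂ = 2/EI and f₁₂ = f₂₁ = 1/EI.
Compatibility — zero rotation at each built-in end:
  2 M_A + 1 M_B = 320.7
  1 M_A + 2 M_B = 392.3
Solving the pair gives M_A = 83 kN·m and M_B = 154.7 kN·m (hogging).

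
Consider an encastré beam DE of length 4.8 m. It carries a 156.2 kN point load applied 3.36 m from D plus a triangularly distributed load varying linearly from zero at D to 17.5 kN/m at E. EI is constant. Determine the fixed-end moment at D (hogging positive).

Take the two fixed-end moments M_D, M_E as redundants; the released structure is the simple span DE.
Simple-span end rotations at D and E under the given loads:
  at D: point load 156.2 at a = 3.36: Pab(L + b)/(6LEI) = 163.7/EI
  at E: point load 156.2 at a = 3.36: Pab(L + a)/(6LEI) = 214.1/EI
  at D: triangular load, peak 17.5: 7w₀L³/(360EI) = 37.63/EI
  at E: triangular load, peak 17.5: w₀L³/(45EI) = 43.01/EI
  θ_D0 = 201.4/EI,  θ_E0 = 257.1/EI
Flexibility coefficients: a unit moment at one end gives L/(3EI) there and L/(6EI) at the far end, so f₁₁ = f₂₂ = 1.6/EI and f₁₂ = f₂₁ = 0.8/EI.
Compatibility — zero rotation at each built-in end:
  1.6 M_D + 0.8 M_E = 201.4
  0.8 M_D + 1.6 M_E = 257.1
Solving the pair gives M_D = 60.67 kN·m and M_E = 130.4 kN·m (hogging).

M_D = 60.67 kN·m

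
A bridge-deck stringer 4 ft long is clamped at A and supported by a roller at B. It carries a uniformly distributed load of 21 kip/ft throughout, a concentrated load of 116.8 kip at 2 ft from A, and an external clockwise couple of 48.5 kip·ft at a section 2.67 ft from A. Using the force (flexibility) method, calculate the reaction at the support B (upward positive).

Choose R_B as the redundant. The primary structure is the cantilever fixed at A.
Downward deflection at the released point B due to the loads:
  UDL 21: wL⁴/(8EI) = 672/EI
  point load 116.8 at a = 2: Pa²(3L − a)/(6EI) = 778.7/EI
  clockwise couple 48.5 at a = 2.67: M₀a(2L − a)/(2EI) = 345.1/EI
  δ_0 = 1796/EI
Tip deflection under a unit load at B: L³/(3EI) = 21.33/EI.
The prop prevents deflection at B: R_B = δ_0/δ_{BB} = 1796/21.33 = 84.18 kip.

R_B = 84.18 kip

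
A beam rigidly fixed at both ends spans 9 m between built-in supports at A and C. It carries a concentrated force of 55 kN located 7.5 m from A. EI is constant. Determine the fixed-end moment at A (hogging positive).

M_A = 11.46 kN·m

Take the two fixed-end moments M_A, M_C as redundants; the released structure is the simple span AC.
Simple-span end rotations at A and C under the given loads:
  at A: point load 55 at a = 7.5: Pab(L + b)/(6LEI) = 120.3/EI
  at C: point load 55 at a = 7.5: Pab(L + a)/(6LEI) = 189.1/EI
  θ_A0 = 120.3/EI,  θ_C0 = 189.1/EI
Flexibility coefficients: a unit moment at one end gives L/(3EI) there and L/(6EI) at the far end, so f₁₁ = f₂₂ = 3/EI and f₁₂ = f₂₁ = 1.5/EI.
Compatibility — zero rotation at each built-in end:
  3 M_A + 1.5 M_C = 120.3
  1.5 M_A + 3 M_C = 189.1
Solving the pair gives M_A = 11.46 kN·m and M_C = 57.29 kN·m (hogging).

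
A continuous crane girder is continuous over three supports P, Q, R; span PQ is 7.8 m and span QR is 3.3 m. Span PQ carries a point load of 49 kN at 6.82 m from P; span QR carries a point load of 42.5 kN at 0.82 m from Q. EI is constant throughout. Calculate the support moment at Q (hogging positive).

Take M_Q as the redundant. Released structure: two simple spans PQ and QR with a hinge at Q.
Discontinuity in slope at Q on the released structure — sum the simple-span end rotations:
  span PQ: point load 49 at a = 6.82: Pab(L + a)/(6LEI) = 102.3/EI
  span QR: point load 42.5 at a = 0.82: Pab(L + b)/(6LEI) = 25.23/EI
  relative rotation θ_0 = (102.3 + 25.23)/EI = 127.5/EI
A unit hogging moment at Q produces rotation L₁/(3EI) + L₂/(3EI) = 3.7/EI.
Slope continuity at Q: θ_0 = M_Q·3.7/EI, so M_Q = 127.5/3.7 = 34.47 kN·m (hogging).

M_Q = 34.47 kN·m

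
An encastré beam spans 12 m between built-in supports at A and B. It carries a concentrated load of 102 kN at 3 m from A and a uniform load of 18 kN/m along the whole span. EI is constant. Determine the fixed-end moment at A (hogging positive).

Take the two fixed-end moments M_A, M_B as redundants; the released structure is the simple span AB.
On the primary (simply-supported) span, the end slopes from the loading are:
  at A: point load 102 at a = 3: Pab(L + b)/(6LEI) = 803.2/EI
  at B: point load 102 at a = 3: Pab(L + a)/(6LEI) = 573.8/EI
  at A: UDL 18: wL³/(24EI) = 1296/EI
  at B: UDL 18: wL³/(24EI) = 1296/EI
  θ_A0 = 2099/EI,  θ_B0 = 1870/EI
Flexibility coefficients: a unit moment at one end gives L/(3EI) there and L/(6EI) at the far end, so f₁₁ = f₂₂ = 4/EI and f₁₂ = f₂₁ = 2/EI.
Compatibility — zero rotation at each built-in end:
  4 M_A + 2 M_B = 2099
  2 M_A + 4 M_B = 1870
Solving the pair gives M_A = 388.1 kN·m and M_B = 273.4 kN·m (hogging).

M_A = 388.1 kN·m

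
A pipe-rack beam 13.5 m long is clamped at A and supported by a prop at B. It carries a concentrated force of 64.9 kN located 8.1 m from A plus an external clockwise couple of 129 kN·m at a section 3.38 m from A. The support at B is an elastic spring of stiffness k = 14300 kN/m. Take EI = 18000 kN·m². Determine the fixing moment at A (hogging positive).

Release the roller at B. Primary structure: cantilever fixed at A.
Deflection at B on the released cantilever, summing each load's contribution:
  point load 64.9 at a = 8.1: Pa²(3L − a)/(6EI) = 22994/EI
  clockwise couple 129 at a = 3.38: M₀a(2L − a)/(2EI) = 5149/EI
  δ_0 = 28143/EI
Tip deflection under a unit load at B: L³/(3EI) = 820.1/EI.
With EI = 18000 kN·m²: δ_0 = 1.5635 m and δ_{BB} = 0.045562 m/kN.
Compatibility — the spring shortens by R_B/k under the reaction it provides: δ_0 − R_B·δ_{BB} = R_B/k. With 1/k = 0.00007 m/kN, R_B = δ_0 / (δ_{BB} + 1/k) = 1.5635 / (0.045562 + 0.00007) = 34.26 kN.
Moment equilibrium about A: M_A = Σ(load moments about A) − R_B·L = 654.7 − 34.26×13.5 = 192.1 kN·m.

M_A = 192.1 kN·m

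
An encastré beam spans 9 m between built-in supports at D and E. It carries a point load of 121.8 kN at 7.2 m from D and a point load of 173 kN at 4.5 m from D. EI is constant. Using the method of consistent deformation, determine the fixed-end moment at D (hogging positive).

M_D = 229.7 kN·m

Take the two fixed-end moments M_D, M_E as redundants; the released structure is the simple span DE.
On the primary (simply-supported) span, the end slopes from the loading are:
  at D: point load 121.8 at a = 7.2: Pab(L + b)/(6LEI) = 315.7/EI
  at E: point load 121.8 at a = 7.2: Pab(L + a)/(6LEI) = 473.6/EI
  at D: point load 173 at a = 4.5: Pab(L + b)/(6LEI) = 875.8/EI
  at E: point load 173 at a = 4.5: Pab(L + a)/(6LEI) = 875.8/EI
  θ_D0 = 1192/EI,  θ_E0 = 1349/EI
Flexibility coefficients: a unit moment at one end gives L/(3EI) there and L/(6EI) at the far end, so f₁₁ = f₂₂ = 3/EI and f₁₂ = f₂₁ = 1.5/EI.
Compatibility — zero rotation at each built-in end:
  3 M_D + 1.5 M_E = 1192
  1.5 M_D + 3 M_E = 1349
Solving the pair gives M_D = 229.7 kN·m and M_E = 334.9 kN·m (hogging).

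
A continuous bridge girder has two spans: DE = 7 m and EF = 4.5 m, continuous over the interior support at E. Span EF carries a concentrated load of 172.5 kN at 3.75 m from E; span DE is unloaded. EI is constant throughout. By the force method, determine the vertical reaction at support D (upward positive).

R_D = -3.516 kN

Insert a hinge at E; M_E is the redundant, and each span becomes simply supported.
Discontinuity in slope at E on the released structure — sum the simple-span end rotations:
  span EF: point load 172.5 at a = 3.75: Pab(L + b)/(6LEI) = 94.34/EI
  relative rotation θ_0 = (0 + 94.34)/EI = 94.34/EI
A unit hogging moment at E produces rotation L₁/(3EI) + L₂/(3EI) = 3.833/EI.
Slope continuity at E: θ_0 = M_E·3.833/EI, so M_E = 94.34/3.833 = 24.61 kN·m (hogging).
Span DE, ΣM about D with M_E applied at E: R_E^{DE}·7 = 0 + 24.61, so R_E^{DE} = 3.516 kN and R_D = 0 − 3.516 = -3.516 kN.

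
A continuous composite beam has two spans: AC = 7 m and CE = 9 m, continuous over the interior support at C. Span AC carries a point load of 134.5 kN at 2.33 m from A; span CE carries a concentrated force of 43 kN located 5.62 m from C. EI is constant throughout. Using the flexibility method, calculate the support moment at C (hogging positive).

M_C = 96.07 kN·m

Take M_C as the redundant. Released structure: two simple spans AC and CE with a hinge at C.
Discontinuity in slope at C on the released structure — sum the simple-span end rotations:
  span AC: point load 134.5 at a = 2.33: Pab(L + a)/(6LEI) = 325.1/EI
  span CE: point load 43 at a = 5.62: Pab(L + b)/(6LEI) = 187.3/EI
  relative rotation θ_0 = (325.1 + 187.3)/EI = 512.4/EI
A unit hogging moment at C produces rotation L₁/(3EI) + L₂/(3EI) = 5.333/EI.
Compatibility: M_C·(L₁+L₂)/(3EI) = θ_0, giving M_C = 96.07 kN·m (hogging).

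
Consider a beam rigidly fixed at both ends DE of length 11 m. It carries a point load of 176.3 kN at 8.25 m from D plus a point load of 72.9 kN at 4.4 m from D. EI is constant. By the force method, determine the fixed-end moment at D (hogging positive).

M_D = 206.4 kN·m

Release both end moments; the primary structure is a simply-supported span DE with redundants M_D and M_E.
End rotations of the released simple span under the applied load (×1/EI):
  at D: point load 176.3 at a = 8.25: Pab(L + b)/(6LEI) = 833.3/EI
  at E: point load 176.3 at a = 8.25: Pab(L + a)/(6LEI) = 1167/EI
  at D: point load 72.9 at a = 4.4: Pab(L + b)/(6LEI) = 564.5/EI
  at E: point load 72.9 at a = 4.4: Pab(L + a)/(6LEI) = 494/EI
  θ_D0 = 1398/EI,  θ_E0 = 1661/EI
Flexibility coefficients: a unit moment at one end gives L/(3EI) there and L/(6EI) at the far end, so f₁₁ = f₂₂ = 3.667/EI and f₁₂ = f₂₁ = 1.833/EI.
Compatibility — zero rotation at each built-in end:
  3.667 M_D + 1.833 M_E = 1398
  1.833 M_D + 3.667 M_E = 1661
Solving the pair gives M_D = 206.4 kN·m and M_E = 349.7 kN·m (hogging).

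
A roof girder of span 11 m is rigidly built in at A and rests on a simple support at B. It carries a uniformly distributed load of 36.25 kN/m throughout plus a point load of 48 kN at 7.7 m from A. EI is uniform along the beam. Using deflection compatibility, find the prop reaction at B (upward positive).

R_B = 176.6 kN

Take the reaction at B as the redundant and release it; the primary structure is a cantilever fixed at A.
Downward deflection at the released point B due to the loads:
  UDL 36.25: wL⁴/(8EI) = 66342/EI
  point load 48 at a = 7.7: Pa²(3L − a)/(6EI) = 12000/EI
  δ_0 = 78342/EI
Tip deflection under a unit load at B: L³/(3EI) = 443.7/EI.
The prop prevents deflection at B: R_B = δ_0/δ_{BB} = 78342/443.7 = 176.6 kN.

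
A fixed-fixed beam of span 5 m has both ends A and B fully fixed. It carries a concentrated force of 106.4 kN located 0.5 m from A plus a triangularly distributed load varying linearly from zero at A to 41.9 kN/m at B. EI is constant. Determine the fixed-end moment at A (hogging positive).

Release both end moments; the primary structure is a simply-supported span AB with redundants M_A and M_B.
End rotations of the released simple span under the applied load (×1/EI):
  at A: point load 106.4 at a = 0.5: Pab(L + b)/(6LEI) = 75.81/EI
  at B: point load 106.4 at a = 0.5: Pab(L + a)/(6LEI) = 43.89/EI
  at A: triangular load, peak 41.9: 7w₀L³/(360EI) = 101.8/EI
  at B: triangular load, peak 41.9: w₀L³/(45EI) = 116.4/EI
  θ_A0 = 177.7/EI,  θ_B0 = 160.3/EI
Flexibility coefficients: a unit moment at one end gives L/(3EI) there and L/(6EI) at the far end, so f₁₁ = f₂₂ = 1.667/EI and f₁₂ = f₂₁ = 0.8333/EI.
Compatibility — zero rotation at each built-in end:
  1.667 M_A + 0.8333 M_B = 177.7
  0.8333 M_A + 1.667 M_B = 160.3
Solving the pair gives M_A = 78.01 kN·m and M_B = 57.16 kN·m (hogging).

M_A = 78.01 kN·m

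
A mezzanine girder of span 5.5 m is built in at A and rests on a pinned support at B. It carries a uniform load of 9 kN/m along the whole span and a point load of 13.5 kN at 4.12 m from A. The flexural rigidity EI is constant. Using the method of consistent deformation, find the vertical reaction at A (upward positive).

R_A = 35.91 kN

Take the reaction at B as the redundant and release it; the primary structure is a cantilever fixed at A.
Downward deflection at the released point B due to the loads:
  UDL 9: wL⁴/(8EI) = 1029/EI
  point load 13.5 at a = 4.12: Pa²(3L − a)/(6EI) = 472.8/EI
  δ_0 = 1502/EI
Flexibility coefficient — unit upward force at B: δ_{BB} = L³/(3EI) = 55.46/EI.
Compatibility at B: δ_0 − R_B·δ_{BB} = 0, so R_B = 1502/55.46 = 27.09 kN.
Vertical equilibrium: R_A = ΣP − R_B = 63 − 27.09 = 35.91 kN.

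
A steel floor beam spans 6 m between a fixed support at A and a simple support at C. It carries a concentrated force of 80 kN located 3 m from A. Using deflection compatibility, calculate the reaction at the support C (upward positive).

Remove the prop at C; the released (primary) structure is a cantilever built in at A.
Downward deflection at the released point C due to the loads:
  point load 80 at a = 3: Pa²(3L − a)/(6EI) = 1800/EI
Flexibility coefficient — unit upward force at C: δ_{CC} = L³/(3EI) = 72/EI.
The prop prevents deflection at C: R_C = δ_0/δ_{CC} = 1800/72 = 25 kN.

R_C = 25 kN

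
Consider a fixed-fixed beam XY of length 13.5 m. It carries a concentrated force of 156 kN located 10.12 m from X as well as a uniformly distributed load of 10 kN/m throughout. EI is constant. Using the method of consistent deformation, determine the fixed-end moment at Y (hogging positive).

Release both end moments; the primary structure is a simply-supported span XY with redundants M_X and M_Y.
On the primary (simply-supported) span, the end slopes from the loading are:
  at X: point load 156 at a = 10.12: Pab(L + b)/(6LEI) = 1112/EI
  at Y: point load 156 at a = 10.12: Pab(L + a)/(6LEI) = 1556/EI
  at X: UDL 10: wL³/(24EI) = 1025/EI
  at Y: UDL 10: wL³/(24EI) = 1025/EI
  θ_X0 = 2137/EI,  θ_Y0 = 2581/EI
Flexibility coefficients: a unit moment at one end gives L/(3EI) there and L/(6EI) at the far end, so f₁₁ = f₂₂ = 4.5/EI and f₁₂ = f₂₁ = 2.25/EI.
Compatibility — zero rotation at each built-in end:
  4.5 M_X + 2.25 M_Y = 2137
  2.25 M_X + 4.5 M_Y = 2581
Solving the pair gives M_X = 250.8 kN·m and M_Y = 448.2 kN·m (hogging).

M_Y = 448.2 kN·m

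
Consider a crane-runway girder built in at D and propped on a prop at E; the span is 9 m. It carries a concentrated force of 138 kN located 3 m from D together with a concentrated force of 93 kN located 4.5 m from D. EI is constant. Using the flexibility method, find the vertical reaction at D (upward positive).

Remove the prop at E; the released (primary) structure is a cantilever built in at D.
Free-end deflection of the primary structure under the applied loading (downward +):
  point load 138 at a = 3: Pa²(3L − a)/(6EI) = 4968/EI
  point load 93 at a = 4.5: Pa²(3L − a)/(6EI) = 7062/EI
  δ_0 = 12030/EI
Flexibility coefficient — unit upward force at E: δ_{EE} = L³/(3EI) = 243/EI.
Compatibility at E: δ_0 − R_E·δ_{EE} = 0, so R_E = 12030/243 = 49.51 kN.
Vertical equilibrium: R_D = ΣP − R_E = 231 − 49.51 = 181.5 kN.

R_D = 181.5 kN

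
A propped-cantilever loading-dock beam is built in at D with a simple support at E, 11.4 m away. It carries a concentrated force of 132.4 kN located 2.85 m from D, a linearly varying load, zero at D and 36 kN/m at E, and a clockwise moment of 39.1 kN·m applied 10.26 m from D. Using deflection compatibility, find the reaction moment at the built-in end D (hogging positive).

Remove the prop at E; the released (primary) structure is a cantilever built in at D.
Downward deflection at the released point E due to the loads:
  point load 132.4 at a = 2.85: Pa²(3L − a)/(6EI) = 5619/EI
  triangular load, peak 36 at the free end: 11w₀L⁴/(120EI) = 55736/EI
  clockwise couple 39.1 at a = 10.26: M₀a(2L − a)/(2EI) = 2515/EI
  δ_0 = 63870/EI
Tip deflection under a unit load at E: L³/(3EI) = 493.8/EI.
The prop prevents deflection at E: R_E = δ_0/δ_{EE} = 63870/493.8 = 129.3 kN.
Moment equilibrium about D: M_D = Σ(load moments about D) − R_E·L = 1976 − 129.3×11.4 = 501.6 kN·m.

M_D = 501.6 kN·m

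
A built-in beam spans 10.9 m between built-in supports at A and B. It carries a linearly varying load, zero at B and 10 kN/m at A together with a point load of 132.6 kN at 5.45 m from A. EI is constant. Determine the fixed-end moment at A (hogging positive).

M_A = 240.1 kN·m

Release both end moments; the primary structure is a simply-supported span AB with redundants M_A and M_B.
On the primary (simply-supported) span, the end slopes from the loading are:
  at A: triangular load, peak 10: w₀L³/(45EI) = 287.8/EI
  at B: triangular load, peak 10: 7w₀L³/(360EI) = 251.8/EI
  at A: point load 132.6 at a = 5.45: Pab(L + b)/(6LEI) = 984.6/EI
  at B: point load 132.6 at a = 5.45: Pab(L + a)/(6LEI) = 984.6/EI
  θ_A0 = 1272/EI,  θ_B0 = 1236/EI
Flexibility coefficients: a unit moment at one end gives L/(3EI) there and L/(6EI) at the far end, so f₁₁ = f₂₂ = 3.633/EI and f₁₂ = f₂₁ = 1.817/EI.
Compatibility — zero rotation at each built-in end:
  3.633 M_A + 1.817 M_B = 1272
  1.817 M_A + 3.633 M_B = 1236
Solving the pair gives M_A = 240.1 kN·m and M_B = 220.3 kN·m (hogging).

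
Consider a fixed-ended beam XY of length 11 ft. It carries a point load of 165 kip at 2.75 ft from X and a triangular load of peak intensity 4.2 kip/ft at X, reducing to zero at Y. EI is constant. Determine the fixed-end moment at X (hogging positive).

M_X = 280.6 kip·ft

Release both end moments; the primary structure is a simply-supported span XY with redundants M_X and M_Y.
End rotations of the released simple span under the applied load (×1/EI):
  at X: point load 165 at a = 2.75: Pab(L + b)/(6LEI) = 1092/EI
  at Y: point load 165 at a = 2.75: Pab(L + a)/(6LEI) = 779.9/EI
  at X: triangular load, peak 4.2: w₀L³/(45EI) = 124.2/EI
  at Y: triangular load, peak 4.2: 7w₀L³/(360EI) = 108.7/EI
  θ_X0 = 1216/EI,  θ_Y0 = 888.6/EI
Flexibility coefficients: a unit moment at one end gives L/(3EI) there and L/(6EI) at the far end, so f₁₁ = f₂₂ = 3.667/EI and f₁₂ = f₂₁ = 1.833/EI.
Compatibility — zero rotation at each built-in end:
  3.667 M_X + 1.833 M_Y = 1216
  1.833 M_X + 3.667 M_Y = 888.6
Solving the pair gives M_X = 280.6 kip·ft and M_Y = 102 kip·ft (hogging).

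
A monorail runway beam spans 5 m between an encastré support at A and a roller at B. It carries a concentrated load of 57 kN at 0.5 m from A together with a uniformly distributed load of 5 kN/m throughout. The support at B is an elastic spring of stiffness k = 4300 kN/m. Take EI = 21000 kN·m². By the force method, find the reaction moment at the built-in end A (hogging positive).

Take the reaction at B as the redundant and release it; the primary structure is a cantilever fixed at A.
Primary-structure tip deflection at B by superposition:
  point load 57 at a = 0.5: Pa²(3L − a)/(6EI) = 34.44/EI
  UDL 5: wL⁴/(8EI) = 390.6/EI
  δ_0 = 425.1/EI
Flexibility coefficient — unit upward force at B: δ_{BB} = L³/(3EI) = 41.67/EI.
With EI = 21000 kN·m²: δ_0 = 0.020241 m and δ_{BB} = 0.001984 m/kN.
Compatibility — the spring shortens by R_B/k under the reaction it provides: δ_0 − R_B·δ_{BB} = R_B/k. With 1/k = 0.000233 m/kN, R_B = δ_0 / (δ_{BB} + 1/k) = 0.020241 / (0.001984 + 0.000233) = 9.131 kN.
Moment equilibrium about A: M_A = Σ(load moments about A) − R_B·L = 91 − 9.131×5 = 45.34 kN·m.

M_A = 45.34 kN·m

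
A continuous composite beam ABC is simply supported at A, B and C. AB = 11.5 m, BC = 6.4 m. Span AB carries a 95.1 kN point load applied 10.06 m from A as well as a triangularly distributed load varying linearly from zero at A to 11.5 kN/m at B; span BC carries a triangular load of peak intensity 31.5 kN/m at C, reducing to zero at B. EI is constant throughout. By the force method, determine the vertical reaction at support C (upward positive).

R_C = 41.54 kN

Release continuity at B by inserting a hinge; the redundant is the internal moment M_B. The primary structure is two simply-supported spans AB and BC.
Discontinuity in slope at B on the released structure — sum the simple-span end rotations:
  span AB: point load 95.1 at a = 10.06: Pab(L + a)/(6LEI) = 430.5/EI
  span AB: triangular load, peak 11.5: w₀L³/(45EI) = 388.7/EI
  span BC: triangular load, peak 31.5: 7w₀L³/(360EI) = 160.6/EI
  relative rotation θ_0 = (819.1 + 160.6)/EI = 979.7/EI
A unit hogging moment at B produces rotation L₁/(3EI) + L₂/(3EI) = 5.967/EI.
Slope continuity at B: θ_0 = M_B·5.967/EI, so M_B = 979.7/5.967 = 164.2 kN·m (hogging).
Span BC, ΣM about C: R_B^{BC}·6.4 = 215 + 164.2, so R_B^{BC} = 59.26 kN and R_C = 100.8 − 59.26 = 41.54 kN.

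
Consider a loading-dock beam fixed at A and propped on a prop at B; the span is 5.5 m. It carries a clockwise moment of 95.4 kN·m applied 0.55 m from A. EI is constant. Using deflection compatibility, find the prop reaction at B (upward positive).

Take the reaction at B as the redundant and release it; the primary structure is a cantilever fixed at A.
Primary-structure tip deflection at B by superposition:
  clockwise couple 95.4 at a = 0.55: M₀a(2L − a)/(2EI) = 274.2/EI
Flexibility coefficient — unit upward force at B: δ_{BB} = L³/(3EI) = 55.46/EI.
Compatibility at B: δ_0 − R_B·δ_{BB} = 0, so R_B = 274.2/55.46 = 4.943 kN.

R_B = 4.943 kN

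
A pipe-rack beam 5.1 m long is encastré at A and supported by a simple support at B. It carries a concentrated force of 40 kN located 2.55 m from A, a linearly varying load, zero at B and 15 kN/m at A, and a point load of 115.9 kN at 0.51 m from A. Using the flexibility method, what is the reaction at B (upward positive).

Choose R_B as the redundant. The primary structure is the cantilever fixed at A.
Deflection at B on the released cantilever, summing each load's contribution:
  point load 40 at a = 2.55: Pa²(3L − a)/(6EI) = 552.7/EI
  triangular load, peak 15 at the fixed end: w₀L⁴/(30EI) = 338.3/EI
  point load 115.9 at a = 0.51: Pa²(3L − a)/(6EI) = 74.31/EI
  δ_0 = 965.3/EI
Tip deflection under a unit load at B: L³/(3EI) = 44.22/EI.
The prop prevents deflection at B: R_B = δ_0/δ_{BB} = 965.3/44.22 = 21.83 kN.

R_B = 21.83 kN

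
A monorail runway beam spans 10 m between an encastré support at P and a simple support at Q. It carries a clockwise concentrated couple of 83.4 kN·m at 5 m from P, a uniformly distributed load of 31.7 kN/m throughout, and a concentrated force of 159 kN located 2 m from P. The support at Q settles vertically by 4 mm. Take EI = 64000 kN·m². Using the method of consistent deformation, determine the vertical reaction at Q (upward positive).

R_Q = 136.4 kN

Release the roller at Q. Primary structure: cantilever fixed at P.
Deflection at Q on the released cantilever, summing each load's contribution:
  clockwise couple 83.4 at a = 5: M₀a(2L − a)/(2EI) = 3128/EI
  UDL 31.7: wL⁴/(8EI) = 39625/EI
  point load 159 at a = 2: Pa²(3L − a)/(6EI) = 2968/EI
  δ_0 = 45720/EI
Flexibility coefficient — unit upward force at Q: δ_{QQ} = L³/(3EI) = 333.3/EI.
With EI = 64000 kN·m²: δ_0 = 0.71438 m and δ_{QQ} = 0.005208 m/kN.
Compatibility — the beam at Q must follow the support down by 0.004 m: δ_0 − R_Q·δ_{QQ} = 0.004, so R_Q = (0.71438 − 0.004)/0.005208 = 136.4 kN.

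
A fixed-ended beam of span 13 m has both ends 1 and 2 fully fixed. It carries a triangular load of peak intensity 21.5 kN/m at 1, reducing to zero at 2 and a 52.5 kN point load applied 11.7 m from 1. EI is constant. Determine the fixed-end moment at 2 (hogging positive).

M_2 = 176.4 kN·m

Take the two fixed-end moments M_1, M_2 as redundants; the released structure is the simple span 12.
On the primary (simply-supported) span, the end slopes from the loading are:
  at 1: triangular load, peak 21.5: w₀L³/(45EI) = 1050/EI
  at 2: triangular load, peak 21.5: 7w₀L³/(360EI) = 918.5/EI
  at 1: point load 52.5 at a = 11.7: Pab(L + b)/(6LEI) = 146.4/EI
  at 2: point load 52.5 at a = 11.7: Pab(L + a)/(6LEI) = 252.9/EI
  θ_10 = 1196/EI,  θ_20 = 1171/EI
Flexibility coefficients: a unit moment at one end gives L/(3EI) there and L/(6EI) at the far end, so f₁₁ = f₂₂ = 4.333/EI and f₁₂ = f₂₁ = 2.167/EI.
Compatibility — zero rotation at each built-in end:
  4.333 M_1 + 2.167 M_2 = 1196
  2.167 M_1 + 4.333 M_2 = 1171
Solving the pair gives M_1 = 187.8 kN·m and M_2 = 176.4 kN·m (hogging).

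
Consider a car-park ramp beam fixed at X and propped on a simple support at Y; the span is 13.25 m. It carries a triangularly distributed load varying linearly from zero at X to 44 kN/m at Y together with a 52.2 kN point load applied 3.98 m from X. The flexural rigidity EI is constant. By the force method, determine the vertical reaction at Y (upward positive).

R_Y = 166.7 kN

Remove the prop at Y; the released (primary) structure is a cantilever built in at X.
Free-end deflection of the primary structure under the applied loading (downward +):
  triangular load, peak 44 at the free end: 11w₀L⁴/(120EI) = 124316/EI
  point load 52.2 at a = 3.98: Pa²(3L − a)/(6EI) = 4930/EI
  δ_0 = 129246/EI
Tip deflection under a unit load at Y: L³/(3EI) = 775.4/EI.
Compatibility at Y: δ_0 − R_Y·δ_{YY} = 0, so R_Y = 129246/775.4 = 166.7 kN.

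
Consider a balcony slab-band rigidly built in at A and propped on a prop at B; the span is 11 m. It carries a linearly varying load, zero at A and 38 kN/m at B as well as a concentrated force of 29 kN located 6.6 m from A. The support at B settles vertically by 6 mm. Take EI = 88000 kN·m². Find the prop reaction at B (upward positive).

Release the roller at B. Primary structure: cantilever fixed at A.
Free-end deflection of the primary structure under the applied loading (downward +):
  triangular load, peak 38 at the free end: 11w₀L⁴/(120EI) = 50999/EI
  point load 29 at a = 6.6: Pa²(3L − a)/(6EI) = 5558/EI
  δ_0 = 56558/EI
Flexibility coefficient — unit upward force at B: δ_{BB} = L³/(3EI) = 443.7/EI.
With EI = 88000 kN·m²: δ_0 = 0.6427 m and δ_{BB} = 0.005042 m/kN.
Compatibility — the beam at B must follow the support down by 0.006 m: δ_0 − R_B·δ_{BB} = 0.006, so R_B = (0.6427 − 0.006)/0.005042 = 126.3 kN.

R_B = 126.3 kN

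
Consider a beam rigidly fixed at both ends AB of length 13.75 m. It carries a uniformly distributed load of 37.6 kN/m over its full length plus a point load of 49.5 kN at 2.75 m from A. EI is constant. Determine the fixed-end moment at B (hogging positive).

M_B = 614.2 kN·m

Take the two fixed-end moments M_A, M_B as redundants; the released structure is the simple span AB.
On the primary (simply-supported) span, the end slopes from the loading are:
  at A: UDL 37.6: wL³/(24EI) = 4073/EI
  at B: UDL 37.6: wL³/(24EI) = 4073/EI
  at A: point load 49.5 at a = 2.75: Pab(L + b)/(6LEI) = 449.2/EI
  at B: point load 49.5 at a = 2.75: Pab(L + a)/(6LEI) = 299.5/EI
  θ_A0 = 4522/EI,  θ_B0 = 4372/EI
Flexibility coefficients: a unit moment at one end gives L/(3EI) there and L/(6EI) at the far end, so f₁₁ = f₂₂ = 4.583/EI and f₁₂ = f₂₁ = 2.292/EI.
Compatibility — zero rotation at each built-in end:
  4.583 M_A + 2.292 M_B = 4522
  2.292 M_A + 4.583 M_B = 4372
Solving the pair gives M_A = 679.5 kN·m and M_B = 614.2 kN·m (hogging).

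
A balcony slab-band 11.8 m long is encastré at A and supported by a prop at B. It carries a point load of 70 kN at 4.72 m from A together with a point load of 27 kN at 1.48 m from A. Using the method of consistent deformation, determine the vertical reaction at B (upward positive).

R_B = 15.17 kN

Take the reaction at B as the redundant and release it; the primary structure is a cantilever fixed at A.
Deflection at B on the released cantilever, summing each load's contribution:
  point load 70 at a = 4.72: Pa²(3L − a)/(6EI) = 7974/EI
  point load 27 at a = 1.48: Pa²(3L − a)/(6EI) = 334.3/EI
  δ_0 = 8309/EI
Flexibility coefficient — unit upward force at B: δ_{BB} = L³/(3EI) = 547.7/EI.
The prop prevents deflection at B: R_B = δ_0/δ_{BB} = 8309/547.7 = 15.17 kN.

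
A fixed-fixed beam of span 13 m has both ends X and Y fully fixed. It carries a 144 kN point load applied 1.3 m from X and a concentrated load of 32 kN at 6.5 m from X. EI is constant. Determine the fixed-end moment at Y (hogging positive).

Take the two fixed-end moments M_X, M_Y as redundants; the released structure is the simple span XY.
Simple-span end rotations at X and Y under the given loads:
  at X: point load 144 at a = 1.3: Pab(L + b)/(6LEI) = 693.6/EI
  at Y: point load 144 at a = 1.3: Pab(L + a)/(6LEI) = 401.5/EI
  at X: point load 32 at a = 6.5: Pab(L + b)/(6LEI) = 338/EI
  at Y: point load 32 at a = 6.5: Pab(L + a)/(6LEI) = 338/EI
  θ_X0 = 1032/EI,  θ_Y0 = 739.5/EI
Flexibility coefficients: a unit moment at one end gives L/(3EI) there and L/(6EI) at the far end, so f₁₁ = f₂₂ = 4.333/EI and f₁₂ = f₂₁ = 2.167/EI.
Compatibility — zero rotation at each built-in end:
  4.333 M_X + 2.167 M_Y = 1032
  2.167 M_X + 4.333 M_Y = 739.5
Solving the pair gives M_X = 203.6 kN·m and M_Y = 68.85 kN·m (hogging).

M_Y = 68.85 kN·m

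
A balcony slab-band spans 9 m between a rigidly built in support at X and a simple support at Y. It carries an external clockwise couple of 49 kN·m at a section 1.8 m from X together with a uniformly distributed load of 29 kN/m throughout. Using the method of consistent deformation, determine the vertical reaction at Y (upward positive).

R_Y = 100.8 kN

Release the roller at Y. Primary structure: cantilever fixed at X.
Free-end deflection of the primary structure under the applied loading (downward +):
  clockwise couple 49 at a = 1.8: M₀a(2L − a)/(2EI) = 714.4/EI
  UDL 29: wL⁴/(8EI) = 23784/EI
  δ_0 = 24498/EI
Flexibility coefficient — unit upward force at Y: δ_{YY} = L³/(3EI) = 243/EI.
The prop prevents deflection at Y: R_Y = δ_0/δ_{YY} = 24498/243 = 100.8 kN.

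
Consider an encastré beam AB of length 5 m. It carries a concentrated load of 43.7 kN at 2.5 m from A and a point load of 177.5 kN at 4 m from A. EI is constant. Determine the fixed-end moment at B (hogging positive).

Take the two fixed-end moments M_A, M_B as redundants; the released structure is the simple span AB.
Simple-span end rotations at A and B under the given loads:
  at A: point load 43.7 at a = 2.5: Pab(L + b)/(6LEI) = 68.28/EI
  at B: point load 43.7 at a = 2.5: Pab(L + a)/(6LEI) = 68.28/EI
  at A: point load 177.5 at a = 4: Pab(L + b)/(6LEI) = 142/EI
  at B: point load 177.5 at a = 4: Pab(L + a)/(6LEI) = 213/EI
  θ_A0 = 210.3/EI,  θ_B0 = 281.3/EI
Flexibility coefficients: a unit moment at one end gives L/(3EI) there and L/(6EI) at the far end, so f₁₁ = f₂₂ = 1.667/EI and f₁₂ = f₂₁ = 0.8333/EI.
Compatibility — zero rotation at each built-in end:
  1.667 M_A + 0.8333 M_B = 210.3
  0.8333 M_A + 1.667 M_B = 281.3
Solving the pair gives M_A = 55.71 kN·m and M_B = 140.9 kN·m (hogging).

M_B = 140.9 kN·m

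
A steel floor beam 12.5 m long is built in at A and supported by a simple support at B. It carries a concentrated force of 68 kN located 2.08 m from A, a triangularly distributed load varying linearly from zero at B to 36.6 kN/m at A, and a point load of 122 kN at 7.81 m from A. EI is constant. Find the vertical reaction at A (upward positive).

R_A = 313.8 kN

Choose R_B as the redundant. The primary structure is the cantilever fixed at A.
Free-end deflection of the primary structure under the applied loading (downward +):
  point load 68 at a = 2.08: Pa²(3L − a)/(6EI) = 1737/EI
  triangular load, peak 36.6 at the fixed end: w₀L⁴/(30EI) = 29785/EI
  point load 122 at a = 7.81: Pa²(3L − a)/(6EI) = 36823/EI
  δ_0 = 68345/EI
Tip deflection under a unit load at B: L³/(3EI) = 651/EI.
The prop prevents deflection at B: R_B = δ_0/δ_{BB} = 68345/651 = 105 kN.
Vertical equilibrium: R_A = ΣP − R_B = 418.8 − 105 = 313.8 kN.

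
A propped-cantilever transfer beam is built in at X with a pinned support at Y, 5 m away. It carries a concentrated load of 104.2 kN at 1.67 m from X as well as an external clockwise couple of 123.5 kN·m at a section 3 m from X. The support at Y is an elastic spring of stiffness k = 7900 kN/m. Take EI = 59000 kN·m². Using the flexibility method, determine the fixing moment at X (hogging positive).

Choose R_Y as the redundant. The primary structure is the cantilever fixed at X.
Downward deflection at the released point Y due to the loads:
  point load 104.2 at a = 1.67: Pa²(3L − a)/(6EI) = 645.6/EI
  clockwise couple 123.5 at a = 3: M₀a(2L − a)/(2EI) = 1297/EI
  δ_0 = 1942/EI
Tip deflection under a unit load at Y: L³/(3EI) = 41.67/EI.
With EI = 59000 kN·m²: δ_0 = 0.032922 m and δ_{YY} = 0.000706 m/kN.
Compatibility — the spring shortens by R_Y/k under the reaction it provides: δ_0 − R_Y·δ_{YY} = R_Y/k. With 1/k = 0.000127 m/kN, R_Y = δ_0 / (δ_{YY} + 1/k) = 0.032922 / (0.000706 + 0.000127) = 39.53 kN.
Moment equilibrium about X: M_X = Σ(load moments about X) − R_Y·L = 297.5 − 39.53×5 = 99.86 kN·m.

M_X = 99.86 kN·m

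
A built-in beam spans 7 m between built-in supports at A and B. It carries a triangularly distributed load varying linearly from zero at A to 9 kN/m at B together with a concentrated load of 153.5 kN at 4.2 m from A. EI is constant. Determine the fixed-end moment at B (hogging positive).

M_B = 176.8 kN·m

Release both end moments; the primary structure is a simply-supported span AB with redundants M_A and M_B.
End rotations of the released simple span under the applied load (×1/EI):
  at A: triangular load, peak 9: 7w₀L³/(360EI) = 60.02/EI
  at B: triangular load, peak 9: w₀L³/(45EI) = 68.6/EI
  at A: point load 153.5 at a = 4.2: Pab(L + b)/(6LEI) = 421.2/EI
  at B: point load 153.5 at a = 4.2: Pab(L + a)/(6LEI) = 481.4/EI
  θ_A0 = 481.2/EI,  θ_B0 = 550/EI
Flexibility coefficients: a unit moment at one end gives L/(3EI) there and L/(6EI) at the far end, so f₁₁ = f₂₂ = 2.333/EI and f₁₂ = f₂₁ = 1.167/EI.
Compatibility — zero rotation at each built-in end:
  2.333 M_A + 1.167 M_B = 481.2
  1.167 M_A + 2.333 M_B = 550
Solving the pair gives M_A = 117.9 kN·m and M_B = 176.8 kN·m (hogging).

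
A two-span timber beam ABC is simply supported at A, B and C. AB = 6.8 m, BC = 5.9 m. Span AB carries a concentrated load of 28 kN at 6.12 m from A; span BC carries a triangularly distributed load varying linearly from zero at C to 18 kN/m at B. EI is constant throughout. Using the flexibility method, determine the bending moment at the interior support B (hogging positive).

Take M_B as the redundant. Released structure: two simple spans AB and BC with a hinge at B.
End slopes at the hinge B, treating each span as simply supported:
  span AB: point load 28 at a = 6.12: Pab(L + a)/(6LEI) = 36.9/EI
  span BC: triangular load, peak 18: w₀L³/(45EI) = 82.15/EI
  relative rotation θ_0 = (36.9 + 82.15)/EI = 119.1/EI
A unit hogging moment at B produces rotation L₁/(3EI) + L₂/(3EI) = 4.233/EI.
Slope continuity at B: θ_0 = M_B·4.233/EI, so M_B = 119.1/4.233 = 28.12 kN·m (hogging).

M_B = 28.12 kN·m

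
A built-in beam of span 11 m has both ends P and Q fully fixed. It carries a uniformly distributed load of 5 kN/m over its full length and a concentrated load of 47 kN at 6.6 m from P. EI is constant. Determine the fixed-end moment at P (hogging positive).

Release both end moments; the primary structure is a simply-supported span PQ with redundants M_P and M_Q.
End rotations of the released simple span under the applied load (×1/EI):
  at P: UDL 5: wL³/(24EI) = 277.3/EI
  at Q: UDL 5: wL³/(24EI) = 277.3/EI
  at P: point load 47 at a = 6.6: Pab(L + b)/(6LEI) = 318.5/EI
  at Q: point load 47 at a = 6.6: Pab(L + a)/(6LEI) = 364/EI
  θ_P0 = 595.8/EI,  θ_Q0 = 641.3/EI
Flexibility coefficients: a unit moment at one end gives L/(3EI) there and L/(6EI) at the far end, so f₁₁ = f₂₂ = 3.667/EI and f₁₂ = f₂₁ = 1.833/EI.
Compatibility — zero rotation at each built-in end:
  3.667 M_P + 1.833 M_Q = 595.8
  1.833 M_P + 3.667 M_Q = 641.3
Solving the pair gives M_P = 100 kN·m and M_Q = 124.9 kN·m (hogging).

M_P = 100 kN·m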